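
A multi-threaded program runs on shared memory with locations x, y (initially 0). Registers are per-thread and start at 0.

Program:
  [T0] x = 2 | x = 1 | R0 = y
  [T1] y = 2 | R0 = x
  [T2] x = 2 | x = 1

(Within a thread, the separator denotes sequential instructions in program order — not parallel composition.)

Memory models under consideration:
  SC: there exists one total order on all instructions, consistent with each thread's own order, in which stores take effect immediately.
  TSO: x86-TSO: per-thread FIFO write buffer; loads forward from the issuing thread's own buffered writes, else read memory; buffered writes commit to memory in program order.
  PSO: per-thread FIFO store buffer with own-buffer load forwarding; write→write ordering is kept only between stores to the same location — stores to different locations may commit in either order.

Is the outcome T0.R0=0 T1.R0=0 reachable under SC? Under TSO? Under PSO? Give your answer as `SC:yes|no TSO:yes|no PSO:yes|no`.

outcome vector order: (T0.R0,T1.R0)
SC: 5 outcomes — {<0 1>; <0 2>; <2 0>; <2 1>; <2 2>}
TSO: 6 outcomes — {<0 0>; <0 1>; <0 2>; <2 0>; <2 1>; <2 2>}
PSO: 6 outcomes — {<0 0>; <0 1>; <0 2>; <2 0>; <2 1>; <2 2>}
target <0 0> ∈ {TSO,PSO}

SC:no TSO:yes PSO:yes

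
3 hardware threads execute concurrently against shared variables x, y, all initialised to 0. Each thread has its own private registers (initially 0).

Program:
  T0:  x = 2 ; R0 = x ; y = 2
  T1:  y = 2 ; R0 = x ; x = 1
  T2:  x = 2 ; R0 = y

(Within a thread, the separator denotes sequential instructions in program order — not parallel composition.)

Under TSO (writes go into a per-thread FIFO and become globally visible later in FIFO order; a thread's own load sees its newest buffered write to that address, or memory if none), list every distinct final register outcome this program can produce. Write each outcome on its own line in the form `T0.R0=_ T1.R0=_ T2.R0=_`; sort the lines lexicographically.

T0.R0=1 T1.R0=0 T2.R0=0
T0.R0=1 T1.R0=0 T2.R0=2
T0.R0=1 T1.R0=2 T2.R0=0
T0.R0=1 T1.R0=2 T2.R0=2
T0.R0=2 T1.R0=0 T2.R0=0
T0.R0=2 T1.R0=0 T2.R0=2
T0.R0=2 T1.R0=2 T2.R0=0
T0.R0=2 T1.R0=2 T2.R0=2

outcome vector order: (T0.R0,T1.R0,T2.R0)
|TSO outcomes| = 8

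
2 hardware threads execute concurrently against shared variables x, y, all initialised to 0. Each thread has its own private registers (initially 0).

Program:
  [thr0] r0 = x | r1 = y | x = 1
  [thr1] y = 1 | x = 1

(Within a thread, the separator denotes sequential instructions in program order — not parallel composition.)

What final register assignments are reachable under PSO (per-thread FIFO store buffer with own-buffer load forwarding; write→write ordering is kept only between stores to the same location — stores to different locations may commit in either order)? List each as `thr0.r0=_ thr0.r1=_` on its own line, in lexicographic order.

thr0.r0=0 thr0.r1=0
thr0.r0=0 thr0.r1=1
thr0.r0=1 thr0.r1=0
thr0.r0=1 thr0.r1=1

outcome vector order: (thr0.r0,thr0.r1)
|PSO outcomes| = 4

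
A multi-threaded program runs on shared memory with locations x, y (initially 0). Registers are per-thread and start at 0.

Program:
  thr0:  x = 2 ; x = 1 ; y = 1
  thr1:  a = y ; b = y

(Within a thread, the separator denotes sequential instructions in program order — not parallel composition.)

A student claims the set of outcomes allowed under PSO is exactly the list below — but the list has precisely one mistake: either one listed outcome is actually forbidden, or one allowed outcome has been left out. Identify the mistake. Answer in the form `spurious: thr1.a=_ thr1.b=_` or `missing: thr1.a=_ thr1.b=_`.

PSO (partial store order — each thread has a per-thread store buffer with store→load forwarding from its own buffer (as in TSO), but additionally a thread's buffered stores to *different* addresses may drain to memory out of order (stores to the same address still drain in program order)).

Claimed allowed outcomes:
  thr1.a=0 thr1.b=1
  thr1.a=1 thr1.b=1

outcome vector order: (thr1.a,thr1.b)
[PSO] allowed = {00, 01, 11}
PSO∖claimed = {00}

missing: thr1.a=0 thr1.b=0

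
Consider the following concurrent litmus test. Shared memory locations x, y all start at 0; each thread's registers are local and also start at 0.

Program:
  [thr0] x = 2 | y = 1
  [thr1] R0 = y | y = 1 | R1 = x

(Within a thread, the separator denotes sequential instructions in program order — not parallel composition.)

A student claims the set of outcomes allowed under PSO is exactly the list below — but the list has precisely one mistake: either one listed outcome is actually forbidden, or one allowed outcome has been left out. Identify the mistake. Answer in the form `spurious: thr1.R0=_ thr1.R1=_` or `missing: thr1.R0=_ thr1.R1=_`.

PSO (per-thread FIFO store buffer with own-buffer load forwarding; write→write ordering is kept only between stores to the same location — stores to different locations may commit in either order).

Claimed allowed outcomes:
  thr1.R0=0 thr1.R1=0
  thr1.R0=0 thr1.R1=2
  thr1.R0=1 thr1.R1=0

outcome vector order: (thr1.R0,thr1.R1)
PSO (4): <0 0> <0 2> <1 0> <1 2>
PSO∖claimed = {<1 2>}

missing: thr1.R0=1 thr1.R1=2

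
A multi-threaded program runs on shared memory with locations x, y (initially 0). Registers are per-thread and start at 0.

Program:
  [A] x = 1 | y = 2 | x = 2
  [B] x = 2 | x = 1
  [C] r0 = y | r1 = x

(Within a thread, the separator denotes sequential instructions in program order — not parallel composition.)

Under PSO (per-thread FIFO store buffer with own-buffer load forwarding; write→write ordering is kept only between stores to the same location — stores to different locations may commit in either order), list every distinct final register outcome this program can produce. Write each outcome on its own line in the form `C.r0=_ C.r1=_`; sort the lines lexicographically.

outcome vector order: (C.r0,C.r1)
|PSO outcomes| = 6

C.r0=0 C.r1=0
C.r0=0 C.r1=1
C.r0=0 C.r1=2
C.r0=2 C.r1=0
C.r0=2 C.r1=1
C.r0=2 C.r1=2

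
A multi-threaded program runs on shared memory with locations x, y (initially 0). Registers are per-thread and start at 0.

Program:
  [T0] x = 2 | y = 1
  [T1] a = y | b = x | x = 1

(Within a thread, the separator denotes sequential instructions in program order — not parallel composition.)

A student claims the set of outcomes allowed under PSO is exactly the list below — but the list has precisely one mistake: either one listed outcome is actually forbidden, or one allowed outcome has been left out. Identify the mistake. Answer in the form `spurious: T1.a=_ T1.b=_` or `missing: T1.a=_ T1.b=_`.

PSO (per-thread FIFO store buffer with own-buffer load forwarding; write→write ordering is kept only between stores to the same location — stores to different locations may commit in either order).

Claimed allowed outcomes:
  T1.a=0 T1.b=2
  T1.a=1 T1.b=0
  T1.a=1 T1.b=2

missing: T1.a=0 T1.b=0

outcome vector order: (T1.a,T1.b)
[PSO] allowed = {0/0, 0/2, 1/0, 1/2}
PSO∖claimed = {0/0}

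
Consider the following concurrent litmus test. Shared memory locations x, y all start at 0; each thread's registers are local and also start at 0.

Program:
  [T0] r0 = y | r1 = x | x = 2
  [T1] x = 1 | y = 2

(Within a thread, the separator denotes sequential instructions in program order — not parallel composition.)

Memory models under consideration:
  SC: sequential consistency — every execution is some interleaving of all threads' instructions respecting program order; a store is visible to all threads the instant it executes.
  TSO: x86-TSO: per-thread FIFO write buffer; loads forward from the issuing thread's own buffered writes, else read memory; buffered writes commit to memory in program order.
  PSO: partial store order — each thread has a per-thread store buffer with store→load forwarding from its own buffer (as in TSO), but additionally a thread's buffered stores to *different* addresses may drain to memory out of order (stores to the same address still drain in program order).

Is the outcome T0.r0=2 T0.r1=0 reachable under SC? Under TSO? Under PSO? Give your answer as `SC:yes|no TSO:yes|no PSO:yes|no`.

outcome vector order: (T0.r0,T0.r1)
SC (3): 00, 01, 21
TSO (3): 00, 01, 21
PSO (4): 00, 01, 20, 21
target 20 ∈ {PSO}

SC:no TSO:no PSO:yes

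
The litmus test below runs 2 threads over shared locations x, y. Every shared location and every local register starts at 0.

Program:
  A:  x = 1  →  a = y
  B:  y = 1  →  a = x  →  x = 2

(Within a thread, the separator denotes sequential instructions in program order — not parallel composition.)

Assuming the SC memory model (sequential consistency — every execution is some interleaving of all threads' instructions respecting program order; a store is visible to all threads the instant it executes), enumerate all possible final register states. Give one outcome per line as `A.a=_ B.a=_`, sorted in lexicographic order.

outcome vector order: (A.a,B.a)
|SC outcomes| = 3

A.a=0 B.a=1
A.a=1 B.a=0
A.a=1 B.a=1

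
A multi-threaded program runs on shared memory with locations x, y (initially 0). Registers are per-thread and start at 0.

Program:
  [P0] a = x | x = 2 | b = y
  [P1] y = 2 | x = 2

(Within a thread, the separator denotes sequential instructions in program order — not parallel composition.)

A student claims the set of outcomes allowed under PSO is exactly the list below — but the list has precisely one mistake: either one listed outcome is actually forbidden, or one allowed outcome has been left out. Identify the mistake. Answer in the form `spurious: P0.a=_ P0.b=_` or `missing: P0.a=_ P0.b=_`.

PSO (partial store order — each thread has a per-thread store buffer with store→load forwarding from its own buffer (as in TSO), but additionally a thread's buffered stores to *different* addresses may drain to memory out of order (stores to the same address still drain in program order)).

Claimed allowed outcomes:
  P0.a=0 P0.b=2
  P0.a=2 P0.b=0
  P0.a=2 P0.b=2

outcome vector order: (P0.a,P0.b)
[PSO] allowed = {(0,0) (0,2) (2,0) (2,2)}
PSO∖claimed = {(0,0)}

missing: P0.a=0 P0.b=0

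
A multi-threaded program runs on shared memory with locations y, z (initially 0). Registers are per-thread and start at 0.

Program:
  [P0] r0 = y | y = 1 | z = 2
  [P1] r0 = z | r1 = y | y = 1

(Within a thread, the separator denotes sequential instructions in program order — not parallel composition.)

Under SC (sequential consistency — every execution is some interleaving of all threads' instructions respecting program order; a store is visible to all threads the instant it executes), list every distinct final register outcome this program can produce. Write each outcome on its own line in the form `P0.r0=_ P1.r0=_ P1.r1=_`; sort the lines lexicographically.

P0.r0=0 P1.r0=0 P1.r1=0
P0.r0=0 P1.r0=0 P1.r1=1
P0.r0=0 P1.r0=2 P1.r1=1
P0.r0=1 P1.r0=0 P1.r1=0

outcome vector order: (P0.r0,P1.r0,P1.r1)
|SC outcomes| = 4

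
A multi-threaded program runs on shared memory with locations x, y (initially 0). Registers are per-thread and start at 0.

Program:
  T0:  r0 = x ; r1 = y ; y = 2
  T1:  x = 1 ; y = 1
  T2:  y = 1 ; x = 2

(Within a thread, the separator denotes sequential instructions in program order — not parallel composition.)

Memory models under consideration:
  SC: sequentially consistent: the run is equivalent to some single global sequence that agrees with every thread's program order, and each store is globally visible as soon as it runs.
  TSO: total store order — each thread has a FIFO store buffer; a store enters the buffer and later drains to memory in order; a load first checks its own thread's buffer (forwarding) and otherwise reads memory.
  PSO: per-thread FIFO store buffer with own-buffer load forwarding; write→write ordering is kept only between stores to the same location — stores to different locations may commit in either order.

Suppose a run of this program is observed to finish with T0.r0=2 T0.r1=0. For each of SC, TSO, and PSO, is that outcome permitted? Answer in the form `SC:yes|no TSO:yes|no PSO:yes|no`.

outcome vector order: (T0.r0,T0.r1)
under SC → <0 0> <0 1> <1 0> <1 1> <2 1>
under TSO → <0 0> <0 1> <1 0> <1 1> <2 1>
under PSO → <0 0> <0 1> <1 0> <1 1> <2 0> <2 1>
target <2 0> ∈ {PSO}

SC:no TSO:no PSO:yes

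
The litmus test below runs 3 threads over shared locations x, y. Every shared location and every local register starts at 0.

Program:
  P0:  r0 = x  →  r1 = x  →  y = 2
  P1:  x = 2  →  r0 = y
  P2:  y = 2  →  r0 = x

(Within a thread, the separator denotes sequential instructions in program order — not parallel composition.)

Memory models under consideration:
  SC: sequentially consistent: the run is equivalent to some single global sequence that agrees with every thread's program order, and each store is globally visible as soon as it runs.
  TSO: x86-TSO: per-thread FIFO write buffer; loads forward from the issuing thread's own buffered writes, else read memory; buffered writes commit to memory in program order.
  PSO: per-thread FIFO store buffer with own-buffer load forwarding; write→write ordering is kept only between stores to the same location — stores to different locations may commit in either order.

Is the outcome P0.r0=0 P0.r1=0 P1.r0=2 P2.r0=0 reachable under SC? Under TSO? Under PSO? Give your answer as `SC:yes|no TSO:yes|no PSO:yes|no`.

SC:yes TSO:yes PSO:yes

outcome vector order: (P0.r0,P0.r1,P1.r0,P2.r0)
SC: 9 outcomes — {0002; 0020; 0022; 0202; 0220; 0222; 2202; 2220; 2222}
TSO: 12 outcomes — {0000; 0002; 0020; 0022; 0200; 0202; 0220; 0222; 2200; 2202; 2220; 2222}
PSO: 12 outcomes — {0000; 0002; 0020; 0022; 0200; 0202; 0220; 0222; 2200; 2202; 2220; 2222}
target 0020 ∈ {SC,TSO,PSO}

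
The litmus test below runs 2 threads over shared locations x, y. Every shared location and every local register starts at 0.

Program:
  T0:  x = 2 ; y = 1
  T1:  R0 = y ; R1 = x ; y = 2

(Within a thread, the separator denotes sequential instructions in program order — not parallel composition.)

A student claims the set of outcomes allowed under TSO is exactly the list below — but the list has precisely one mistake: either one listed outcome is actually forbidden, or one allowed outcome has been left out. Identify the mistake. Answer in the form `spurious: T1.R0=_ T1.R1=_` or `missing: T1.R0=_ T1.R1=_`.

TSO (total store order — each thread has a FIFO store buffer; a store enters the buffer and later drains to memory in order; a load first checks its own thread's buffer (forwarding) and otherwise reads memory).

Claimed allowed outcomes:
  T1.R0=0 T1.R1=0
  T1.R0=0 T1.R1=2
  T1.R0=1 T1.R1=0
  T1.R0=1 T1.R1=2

spurious: T1.R0=1 T1.R1=0

outcome vector order: (T1.R0,T1.R1)
TSO (3): <0 0> <0 2> <1 2>
claimed∖TSO = {<1 0>}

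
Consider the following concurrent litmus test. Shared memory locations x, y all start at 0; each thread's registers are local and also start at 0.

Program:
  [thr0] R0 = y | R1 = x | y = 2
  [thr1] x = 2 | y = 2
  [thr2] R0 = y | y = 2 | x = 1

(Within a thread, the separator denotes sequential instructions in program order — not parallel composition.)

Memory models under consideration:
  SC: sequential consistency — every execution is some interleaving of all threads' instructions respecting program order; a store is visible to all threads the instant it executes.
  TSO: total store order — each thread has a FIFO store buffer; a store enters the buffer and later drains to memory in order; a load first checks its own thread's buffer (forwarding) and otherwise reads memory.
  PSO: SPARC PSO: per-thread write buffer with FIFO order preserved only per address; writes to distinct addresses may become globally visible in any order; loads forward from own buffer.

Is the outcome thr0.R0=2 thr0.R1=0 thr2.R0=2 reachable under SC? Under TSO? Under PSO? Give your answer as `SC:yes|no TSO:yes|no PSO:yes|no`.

outcome vector order: (thr0.R0,thr0.R1,thr2.R0)
SC (11): (0,0,0); (0,0,2); (0,1,0); (0,1,2); (0,2,0); (0,2,2); (2,0,0); (2,1,0); (2,1,2); (2,2,0); (2,2,2)
TSO (11): (0,0,0); (0,0,2); (0,1,0); (0,1,2); (0,2,0); (0,2,2); (2,0,0); (2,1,0); (2,1,2); (2,2,0); (2,2,2)
PSO (12): (0,0,0); (0,0,2); (0,1,0); (0,1,2); (0,2,0); (0,2,2); (2,0,0); (2,0,2); (2,1,0); (2,1,2); (2,2,0); (2,2,2)
target (2,0,2) ∈ {PSO}

SC:no TSO:no PSO:yes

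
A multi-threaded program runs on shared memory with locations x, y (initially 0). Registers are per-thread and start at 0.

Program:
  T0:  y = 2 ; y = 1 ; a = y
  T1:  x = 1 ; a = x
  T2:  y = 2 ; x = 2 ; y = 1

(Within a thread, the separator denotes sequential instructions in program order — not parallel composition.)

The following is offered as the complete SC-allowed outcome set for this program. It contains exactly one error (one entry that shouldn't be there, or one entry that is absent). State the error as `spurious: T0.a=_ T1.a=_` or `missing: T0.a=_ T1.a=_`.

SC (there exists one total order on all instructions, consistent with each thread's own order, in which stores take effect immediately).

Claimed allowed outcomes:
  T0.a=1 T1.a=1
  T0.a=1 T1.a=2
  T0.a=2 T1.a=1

outcome vector order: (T0.a,T1.a)
[SC] allowed = {<1 1>, <1 2>, <2 1>, <2 2>}
SC∖claimed = {<2 2>}

missing: T0.a=2 T1.a=2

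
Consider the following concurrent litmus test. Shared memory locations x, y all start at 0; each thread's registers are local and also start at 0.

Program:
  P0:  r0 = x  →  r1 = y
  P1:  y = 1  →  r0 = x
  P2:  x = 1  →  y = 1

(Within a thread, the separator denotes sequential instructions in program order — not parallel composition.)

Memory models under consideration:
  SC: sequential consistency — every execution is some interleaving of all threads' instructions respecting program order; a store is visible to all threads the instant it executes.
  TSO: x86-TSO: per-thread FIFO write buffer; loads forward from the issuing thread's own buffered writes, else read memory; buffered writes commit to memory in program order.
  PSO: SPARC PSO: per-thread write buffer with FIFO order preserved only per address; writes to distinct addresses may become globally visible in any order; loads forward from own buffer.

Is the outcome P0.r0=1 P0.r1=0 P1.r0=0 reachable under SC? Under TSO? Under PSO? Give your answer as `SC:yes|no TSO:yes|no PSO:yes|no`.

outcome vector order: (P0.r0,P0.r1,P1.r0)
[SC] allowed = {0/0/0; 0/0/1; 0/1/0; 0/1/1; 1/0/1; 1/1/0; 1/1/1}
[TSO] allowed = {0/0/0; 0/0/1; 0/1/0; 0/1/1; 1/0/0; 1/0/1; 1/1/0; 1/1/1}
[PSO] allowed = {0/0/0; 0/0/1; 0/1/0; 0/1/1; 1/0/0; 1/0/1; 1/1/0; 1/1/1}
target 1/0/0 ∈ {TSO,PSO}

SC:no TSO:yes PSO:yes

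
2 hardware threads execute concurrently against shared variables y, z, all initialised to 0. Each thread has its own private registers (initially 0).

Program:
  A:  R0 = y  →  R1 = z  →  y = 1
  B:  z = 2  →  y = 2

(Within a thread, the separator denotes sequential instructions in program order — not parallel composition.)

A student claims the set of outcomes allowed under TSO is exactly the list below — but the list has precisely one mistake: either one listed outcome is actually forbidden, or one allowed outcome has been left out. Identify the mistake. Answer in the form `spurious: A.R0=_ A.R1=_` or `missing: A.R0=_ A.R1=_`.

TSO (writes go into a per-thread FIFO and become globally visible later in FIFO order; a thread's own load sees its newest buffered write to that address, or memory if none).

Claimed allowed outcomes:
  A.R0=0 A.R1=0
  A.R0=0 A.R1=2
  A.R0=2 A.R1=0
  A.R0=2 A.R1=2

outcome vector order: (A.R0,A.R1)
TSO: 3 outcomes — {0/0; 0/2; 2/2}
claimed∖TSO = {2/0}

spurious: A.R0=2 A.R1=0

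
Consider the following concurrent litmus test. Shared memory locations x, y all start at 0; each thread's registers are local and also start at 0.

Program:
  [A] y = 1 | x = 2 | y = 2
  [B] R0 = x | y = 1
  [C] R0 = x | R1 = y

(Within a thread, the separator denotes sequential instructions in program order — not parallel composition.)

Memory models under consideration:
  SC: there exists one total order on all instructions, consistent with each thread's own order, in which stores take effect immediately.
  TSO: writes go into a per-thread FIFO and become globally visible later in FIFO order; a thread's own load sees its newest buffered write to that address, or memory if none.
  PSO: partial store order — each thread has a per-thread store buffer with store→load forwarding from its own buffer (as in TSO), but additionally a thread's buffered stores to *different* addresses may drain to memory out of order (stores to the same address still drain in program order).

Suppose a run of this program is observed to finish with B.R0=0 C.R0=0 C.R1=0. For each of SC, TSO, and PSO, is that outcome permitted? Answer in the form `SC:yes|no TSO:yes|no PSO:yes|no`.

outcome vector order: (B.R0,C.R0,C.R1)
under SC → 000, 001, 002, 021, 022, 200, 201, 202, 221, 222
under TSO → 000, 001, 002, 021, 022, 200, 201, 202, 221, 222
under PSO → 000, 001, 002, 020, 021, 022, 200, 201, 202, 220, 221, 222
target 000 ∈ {SC,TSO,PSO}

SC:yes TSO:yes PSO:yes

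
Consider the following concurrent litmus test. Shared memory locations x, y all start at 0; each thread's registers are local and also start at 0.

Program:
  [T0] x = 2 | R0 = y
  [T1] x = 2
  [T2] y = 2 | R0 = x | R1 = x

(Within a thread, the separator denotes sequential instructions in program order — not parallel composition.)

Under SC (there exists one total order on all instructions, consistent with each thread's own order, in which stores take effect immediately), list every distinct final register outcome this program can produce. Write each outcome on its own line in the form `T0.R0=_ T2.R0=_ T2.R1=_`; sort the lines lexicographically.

T0.R0=0 T2.R0=2 T2.R1=2
T0.R0=2 T2.R0=0 T2.R1=0
T0.R0=2 T2.R0=0 T2.R1=2
T0.R0=2 T2.R0=2 T2.R1=2

outcome vector order: (T0.R0,T2.R0,T2.R1)
|SC outcomes| = 4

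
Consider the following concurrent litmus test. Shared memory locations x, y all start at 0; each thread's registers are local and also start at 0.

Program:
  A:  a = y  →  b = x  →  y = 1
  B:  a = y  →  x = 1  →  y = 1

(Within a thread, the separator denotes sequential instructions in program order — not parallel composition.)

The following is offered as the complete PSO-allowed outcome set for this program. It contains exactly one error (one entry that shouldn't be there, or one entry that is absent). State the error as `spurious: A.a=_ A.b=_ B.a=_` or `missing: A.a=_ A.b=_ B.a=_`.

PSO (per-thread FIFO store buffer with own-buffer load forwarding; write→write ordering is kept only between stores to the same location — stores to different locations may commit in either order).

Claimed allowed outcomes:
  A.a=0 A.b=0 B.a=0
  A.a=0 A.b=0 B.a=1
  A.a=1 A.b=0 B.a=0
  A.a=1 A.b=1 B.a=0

missing: A.a=0 A.b=1 B.a=0

outcome vector order: (A.a,A.b,B.a)
PSO (5): (0,0,0), (0,0,1), (0,1,0), (1,0,0), (1,1,0)
PSO∖claimed = {(0,1,0)}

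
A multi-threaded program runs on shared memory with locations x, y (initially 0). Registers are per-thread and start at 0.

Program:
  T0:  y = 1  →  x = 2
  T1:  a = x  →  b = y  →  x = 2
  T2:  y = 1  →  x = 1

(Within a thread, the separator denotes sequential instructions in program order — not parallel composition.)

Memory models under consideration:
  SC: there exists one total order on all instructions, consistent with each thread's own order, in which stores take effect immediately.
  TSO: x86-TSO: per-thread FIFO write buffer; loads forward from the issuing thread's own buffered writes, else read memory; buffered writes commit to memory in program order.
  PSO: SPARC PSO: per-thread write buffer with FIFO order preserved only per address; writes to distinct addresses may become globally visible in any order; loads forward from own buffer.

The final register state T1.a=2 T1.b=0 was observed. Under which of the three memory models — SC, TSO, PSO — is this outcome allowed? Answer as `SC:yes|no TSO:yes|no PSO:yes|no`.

SC:no TSO:no PSO:yes

outcome vector order: (T1.a,T1.b)
SC (4): 0/0 0/1 1/1 2/1
TSO (4): 0/0 0/1 1/1 2/1
PSO (6): 0/0 0/1 1/0 1/1 2/0 2/1
target 2/0 ∈ {PSO}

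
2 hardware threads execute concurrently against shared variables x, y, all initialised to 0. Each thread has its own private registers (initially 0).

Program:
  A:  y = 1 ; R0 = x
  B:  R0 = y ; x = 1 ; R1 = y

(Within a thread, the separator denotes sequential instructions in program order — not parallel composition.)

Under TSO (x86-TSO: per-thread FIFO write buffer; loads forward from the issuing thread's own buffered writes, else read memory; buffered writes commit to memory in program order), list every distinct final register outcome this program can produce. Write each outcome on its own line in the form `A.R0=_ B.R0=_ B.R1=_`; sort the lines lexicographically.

outcome vector order: (A.R0,B.R0,B.R1)
|TSO outcomes| = 6

A.R0=0 B.R0=0 B.R1=0
A.R0=0 B.R0=0 B.R1=1
A.R0=0 B.R0=1 B.R1=1
A.R0=1 B.R0=0 B.R1=0
A.R0=1 B.R0=0 B.R1=1
A.R0=1 B.R0=1 B.R1=1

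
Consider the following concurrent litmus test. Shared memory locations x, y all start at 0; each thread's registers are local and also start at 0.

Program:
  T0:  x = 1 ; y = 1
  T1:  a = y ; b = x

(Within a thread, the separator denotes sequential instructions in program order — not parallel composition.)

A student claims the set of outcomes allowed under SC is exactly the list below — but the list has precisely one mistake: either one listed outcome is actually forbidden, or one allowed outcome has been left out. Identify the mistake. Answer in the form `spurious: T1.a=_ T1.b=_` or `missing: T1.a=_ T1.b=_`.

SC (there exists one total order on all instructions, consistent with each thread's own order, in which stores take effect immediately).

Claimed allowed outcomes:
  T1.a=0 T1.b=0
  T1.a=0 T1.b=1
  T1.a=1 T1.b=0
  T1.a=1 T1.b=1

spurious: T1.a=1 T1.b=0

outcome vector order: (T1.a,T1.b)
under SC → 00; 01; 11
claimed∖SC = {10}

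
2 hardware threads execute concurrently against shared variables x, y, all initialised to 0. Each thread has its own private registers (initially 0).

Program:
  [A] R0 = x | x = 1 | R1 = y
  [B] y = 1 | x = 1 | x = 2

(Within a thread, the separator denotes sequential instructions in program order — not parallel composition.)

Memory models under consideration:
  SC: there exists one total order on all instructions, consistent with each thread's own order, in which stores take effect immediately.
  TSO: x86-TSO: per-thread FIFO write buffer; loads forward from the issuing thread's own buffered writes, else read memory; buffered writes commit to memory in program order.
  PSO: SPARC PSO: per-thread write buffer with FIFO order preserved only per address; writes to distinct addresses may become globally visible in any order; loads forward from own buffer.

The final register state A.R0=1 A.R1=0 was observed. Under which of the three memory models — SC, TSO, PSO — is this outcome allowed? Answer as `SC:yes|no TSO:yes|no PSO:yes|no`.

outcome vector order: (A.R0,A.R1)
under SC → 0/0, 0/1, 1/1, 2/1
under TSO → 0/0, 0/1, 1/1, 2/1
under PSO → 0/0, 0/1, 1/0, 1/1, 2/0, 2/1
target 1/0 ∈ {PSO}

SC:no TSO:no PSO:yes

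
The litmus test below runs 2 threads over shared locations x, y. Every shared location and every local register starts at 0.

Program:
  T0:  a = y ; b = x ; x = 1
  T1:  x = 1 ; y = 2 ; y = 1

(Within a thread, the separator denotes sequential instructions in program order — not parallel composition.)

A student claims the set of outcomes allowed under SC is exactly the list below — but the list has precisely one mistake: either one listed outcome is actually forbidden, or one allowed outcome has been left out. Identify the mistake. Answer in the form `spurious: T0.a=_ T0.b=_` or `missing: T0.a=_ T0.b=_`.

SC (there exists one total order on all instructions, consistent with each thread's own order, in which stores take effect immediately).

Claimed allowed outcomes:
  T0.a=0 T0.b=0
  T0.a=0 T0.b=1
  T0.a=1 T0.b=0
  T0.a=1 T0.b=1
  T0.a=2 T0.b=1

outcome vector order: (T0.a,T0.b)
under SC → 0/0; 0/1; 1/1; 2/1
claimed∖SC = {1/0}

spurious: T0.a=1 T0.b=0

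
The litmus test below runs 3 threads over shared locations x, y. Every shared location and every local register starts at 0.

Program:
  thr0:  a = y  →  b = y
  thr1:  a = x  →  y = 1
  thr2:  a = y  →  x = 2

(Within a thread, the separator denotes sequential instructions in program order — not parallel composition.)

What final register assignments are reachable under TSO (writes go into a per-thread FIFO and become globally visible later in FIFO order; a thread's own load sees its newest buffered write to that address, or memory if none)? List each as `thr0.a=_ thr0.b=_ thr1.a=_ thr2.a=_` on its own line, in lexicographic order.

thr0.a=0 thr0.b=0 thr1.a=0 thr2.a=0
thr0.a=0 thr0.b=0 thr1.a=0 thr2.a=1
thr0.a=0 thr0.b=0 thr1.a=2 thr2.a=0
thr0.a=0 thr0.b=1 thr1.a=0 thr2.a=0
thr0.a=0 thr0.b=1 thr1.a=0 thr2.a=1
thr0.a=0 thr0.b=1 thr1.a=2 thr2.a=0
thr0.a=1 thr0.b=1 thr1.a=0 thr2.a=0
thr0.a=1 thr0.b=1 thr1.a=0 thr2.a=1
thr0.a=1 thr0.b=1 thr1.a=2 thr2.a=0

outcome vector order: (thr0.a,thr0.b,thr1.a,thr2.a)
|TSO outcomes| = 9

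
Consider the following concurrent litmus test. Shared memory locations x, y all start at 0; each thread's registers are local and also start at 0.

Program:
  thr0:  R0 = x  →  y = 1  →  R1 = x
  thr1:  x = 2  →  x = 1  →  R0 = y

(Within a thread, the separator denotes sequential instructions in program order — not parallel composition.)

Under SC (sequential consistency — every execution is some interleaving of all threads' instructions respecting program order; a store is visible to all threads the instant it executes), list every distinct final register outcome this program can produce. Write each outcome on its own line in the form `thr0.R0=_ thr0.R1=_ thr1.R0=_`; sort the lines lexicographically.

outcome vector order: (thr0.R0,thr0.R1,thr1.R0)
|SC outcomes| = 9

thr0.R0=0 thr0.R1=0 thr1.R0=1
thr0.R0=0 thr0.R1=1 thr1.R0=0
thr0.R0=0 thr0.R1=1 thr1.R0=1
thr0.R0=0 thr0.R1=2 thr1.R0=1
thr0.R0=1 thr0.R1=1 thr1.R0=0
thr0.R0=1 thr0.R1=1 thr1.R0=1
thr0.R0=2 thr0.R1=1 thr1.R0=0
thr0.R0=2 thr0.R1=1 thr1.R0=1
thr0.R0=2 thr0.R1=2 thr1.R0=1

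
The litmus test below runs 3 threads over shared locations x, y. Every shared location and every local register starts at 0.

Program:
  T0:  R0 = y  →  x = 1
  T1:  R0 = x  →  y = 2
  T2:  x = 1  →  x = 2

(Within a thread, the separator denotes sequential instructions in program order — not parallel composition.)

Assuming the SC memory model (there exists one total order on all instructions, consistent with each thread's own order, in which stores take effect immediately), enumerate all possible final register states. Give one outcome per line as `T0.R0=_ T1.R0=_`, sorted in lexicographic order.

T0.R0=0 T1.R0=0
T0.R0=0 T1.R0=1
T0.R0=0 T1.R0=2
T0.R0=2 T1.R0=0
T0.R0=2 T1.R0=1
T0.R0=2 T1.R0=2

outcome vector order: (T0.R0,T1.R0)
|SC outcomes| = 6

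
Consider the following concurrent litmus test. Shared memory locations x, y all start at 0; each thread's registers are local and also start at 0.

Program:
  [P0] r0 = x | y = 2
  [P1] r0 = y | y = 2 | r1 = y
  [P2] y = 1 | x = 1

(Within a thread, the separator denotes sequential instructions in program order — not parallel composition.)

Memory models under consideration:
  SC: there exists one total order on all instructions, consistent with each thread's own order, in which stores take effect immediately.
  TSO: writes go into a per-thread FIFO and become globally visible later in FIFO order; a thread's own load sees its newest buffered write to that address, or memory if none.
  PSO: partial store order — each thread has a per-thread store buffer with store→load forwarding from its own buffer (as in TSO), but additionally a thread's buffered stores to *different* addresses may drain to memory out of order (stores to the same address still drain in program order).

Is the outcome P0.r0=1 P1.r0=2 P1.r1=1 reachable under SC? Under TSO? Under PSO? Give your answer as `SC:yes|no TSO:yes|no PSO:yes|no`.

SC:no TSO:no PSO:yes

outcome vector order: (P0.r0,P1.r0,P1.r1)
SC: 9 outcomes — {<0 0 1> <0 0 2> <0 1 2> <0 2 1> <0 2 2> <1 0 1> <1 0 2> <1 1 2> <1 2 2>}
TSO: 9 outcomes — {<0 0 1> <0 0 2> <0 1 2> <0 2 1> <0 2 2> <1 0 1> <1 0 2> <1 1 2> <1 2 2>}
PSO: 10 outcomes — {<0 0 1> <0 0 2> <0 1 2> <0 2 1> <0 2 2> <1 0 1> <1 0 2> <1 1 2> <1 2 1> <1 2 2>}
target <1 2 1> ∈ {PSO}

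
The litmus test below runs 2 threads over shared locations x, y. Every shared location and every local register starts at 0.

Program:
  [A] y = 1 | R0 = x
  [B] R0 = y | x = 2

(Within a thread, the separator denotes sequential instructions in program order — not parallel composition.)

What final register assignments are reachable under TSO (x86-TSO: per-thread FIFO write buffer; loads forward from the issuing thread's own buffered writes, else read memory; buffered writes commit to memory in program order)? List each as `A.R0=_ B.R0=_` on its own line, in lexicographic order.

A.R0=0 B.R0=0
A.R0=0 B.R0=1
A.R0=2 B.R0=0
A.R0=2 B.R0=1

outcome vector order: (A.R0,B.R0)
|TSO outcomes| = 4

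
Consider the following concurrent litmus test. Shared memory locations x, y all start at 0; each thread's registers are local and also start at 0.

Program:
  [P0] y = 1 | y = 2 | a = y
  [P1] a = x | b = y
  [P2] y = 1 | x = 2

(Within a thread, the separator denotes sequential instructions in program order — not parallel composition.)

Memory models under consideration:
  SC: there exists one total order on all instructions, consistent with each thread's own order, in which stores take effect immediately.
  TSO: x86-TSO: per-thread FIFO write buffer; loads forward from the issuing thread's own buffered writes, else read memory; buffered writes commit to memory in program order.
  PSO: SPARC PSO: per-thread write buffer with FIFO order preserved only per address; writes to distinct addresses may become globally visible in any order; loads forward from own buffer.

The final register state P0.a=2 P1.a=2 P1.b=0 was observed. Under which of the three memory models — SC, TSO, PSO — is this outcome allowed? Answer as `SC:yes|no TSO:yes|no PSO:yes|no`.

outcome vector order: (P0.a,P1.a,P1.b)
SC: 9 outcomes — {1/0/0; 1/0/1; 1/0/2; 1/2/1; 2/0/0; 2/0/1; 2/0/2; 2/2/1; 2/2/2}
TSO: 9 outcomes — {1/0/0; 1/0/1; 1/0/2; 1/2/1; 2/0/0; 2/0/1; 2/0/2; 2/2/1; 2/2/2}
PSO: 12 outcomes — {1/0/0; 1/0/1; 1/0/2; 1/2/0; 1/2/1; 1/2/2; 2/0/0; 2/0/1; 2/0/2; 2/2/0; 2/2/1; 2/2/2}
target 2/2/0 ∈ {PSO}

SC:no TSO:no PSO:yes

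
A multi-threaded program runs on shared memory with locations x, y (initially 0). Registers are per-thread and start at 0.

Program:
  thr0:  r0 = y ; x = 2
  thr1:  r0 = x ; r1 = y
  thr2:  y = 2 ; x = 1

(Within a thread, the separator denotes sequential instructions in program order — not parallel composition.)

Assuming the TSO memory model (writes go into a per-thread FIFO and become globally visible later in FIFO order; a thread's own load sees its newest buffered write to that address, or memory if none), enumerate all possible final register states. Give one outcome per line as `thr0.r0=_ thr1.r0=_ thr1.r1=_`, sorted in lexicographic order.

outcome vector order: (thr0.r0,thr1.r0,thr1.r1)
|TSO outcomes| = 9

thr0.r0=0 thr1.r0=0 thr1.r1=0
thr0.r0=0 thr1.r0=0 thr1.r1=2
thr0.r0=0 thr1.r0=1 thr1.r1=2
thr0.r0=0 thr1.r0=2 thr1.r1=0
thr0.r0=0 thr1.r0=2 thr1.r1=2
thr0.r0=2 thr1.r0=0 thr1.r1=0
thr0.r0=2 thr1.r0=0 thr1.r1=2
thr0.r0=2 thr1.r0=1 thr1.r1=2
thr0.r0=2 thr1.r0=2 thr1.r1=2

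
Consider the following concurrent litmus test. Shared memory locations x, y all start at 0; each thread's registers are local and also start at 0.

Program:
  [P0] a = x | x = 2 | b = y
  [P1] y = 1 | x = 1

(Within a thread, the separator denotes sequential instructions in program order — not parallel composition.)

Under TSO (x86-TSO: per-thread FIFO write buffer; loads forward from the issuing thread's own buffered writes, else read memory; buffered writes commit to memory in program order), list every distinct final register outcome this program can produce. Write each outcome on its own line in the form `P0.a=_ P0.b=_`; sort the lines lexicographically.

P0.a=0 P0.b=0
P0.a=0 P0.b=1
P0.a=1 P0.b=1

outcome vector order: (P0.a,P0.b)
|TSO outcomes| = 3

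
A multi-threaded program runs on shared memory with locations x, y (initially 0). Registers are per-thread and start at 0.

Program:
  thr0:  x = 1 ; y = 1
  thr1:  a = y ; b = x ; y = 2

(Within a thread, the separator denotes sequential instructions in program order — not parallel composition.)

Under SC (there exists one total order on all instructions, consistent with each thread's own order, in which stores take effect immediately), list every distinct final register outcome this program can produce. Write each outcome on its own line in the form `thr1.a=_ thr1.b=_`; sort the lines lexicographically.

thr1.a=0 thr1.b=0
thr1.a=0 thr1.b=1
thr1.a=1 thr1.b=1

outcome vector order: (thr1.a,thr1.b)
|SC outcomes| = 3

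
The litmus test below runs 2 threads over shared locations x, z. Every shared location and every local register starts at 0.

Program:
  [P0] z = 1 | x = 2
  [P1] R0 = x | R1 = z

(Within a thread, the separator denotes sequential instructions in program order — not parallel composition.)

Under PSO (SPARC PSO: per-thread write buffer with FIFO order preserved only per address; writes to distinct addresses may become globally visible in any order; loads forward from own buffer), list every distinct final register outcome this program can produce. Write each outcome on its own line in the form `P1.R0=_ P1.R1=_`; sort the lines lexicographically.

P1.R0=0 P1.R1=0
P1.R0=0 P1.R1=1
P1.R0=2 P1.R1=0
P1.R0=2 P1.R1=1

outcome vector order: (P1.R0,P1.R1)
|PSO outcomes| = 4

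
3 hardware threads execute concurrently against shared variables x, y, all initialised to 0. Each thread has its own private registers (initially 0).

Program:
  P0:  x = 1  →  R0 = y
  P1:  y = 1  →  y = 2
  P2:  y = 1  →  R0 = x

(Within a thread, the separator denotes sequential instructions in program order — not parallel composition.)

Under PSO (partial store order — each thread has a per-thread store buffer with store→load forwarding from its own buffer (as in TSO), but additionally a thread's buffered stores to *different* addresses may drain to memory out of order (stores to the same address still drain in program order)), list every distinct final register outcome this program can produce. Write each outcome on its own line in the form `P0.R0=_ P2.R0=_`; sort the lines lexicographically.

P0.R0=0 P2.R0=0
P0.R0=0 P2.R0=1
P0.R0=1 P2.R0=0
P0.R0=1 P2.R0=1
P0.R0=2 P2.R0=0
P0.R0=2 P2.R0=1

outcome vector order: (P0.R0,P2.R0)
|PSO outcomes| = 6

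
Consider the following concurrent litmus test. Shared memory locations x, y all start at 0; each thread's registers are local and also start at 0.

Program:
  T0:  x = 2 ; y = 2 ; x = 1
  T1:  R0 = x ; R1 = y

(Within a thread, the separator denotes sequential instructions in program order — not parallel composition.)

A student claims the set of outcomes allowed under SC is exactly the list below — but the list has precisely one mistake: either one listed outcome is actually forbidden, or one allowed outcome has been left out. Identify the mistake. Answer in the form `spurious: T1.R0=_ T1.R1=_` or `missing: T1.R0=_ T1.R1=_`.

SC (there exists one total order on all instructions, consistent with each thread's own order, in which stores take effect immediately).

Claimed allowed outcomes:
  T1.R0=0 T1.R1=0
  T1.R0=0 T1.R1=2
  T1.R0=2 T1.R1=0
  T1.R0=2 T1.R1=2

missing: T1.R0=1 T1.R1=2

outcome vector order: (T1.R0,T1.R1)
under SC → <0 0>; <0 2>; <1 2>; <2 0>; <2 2>
SC∖claimed = {<1 2>}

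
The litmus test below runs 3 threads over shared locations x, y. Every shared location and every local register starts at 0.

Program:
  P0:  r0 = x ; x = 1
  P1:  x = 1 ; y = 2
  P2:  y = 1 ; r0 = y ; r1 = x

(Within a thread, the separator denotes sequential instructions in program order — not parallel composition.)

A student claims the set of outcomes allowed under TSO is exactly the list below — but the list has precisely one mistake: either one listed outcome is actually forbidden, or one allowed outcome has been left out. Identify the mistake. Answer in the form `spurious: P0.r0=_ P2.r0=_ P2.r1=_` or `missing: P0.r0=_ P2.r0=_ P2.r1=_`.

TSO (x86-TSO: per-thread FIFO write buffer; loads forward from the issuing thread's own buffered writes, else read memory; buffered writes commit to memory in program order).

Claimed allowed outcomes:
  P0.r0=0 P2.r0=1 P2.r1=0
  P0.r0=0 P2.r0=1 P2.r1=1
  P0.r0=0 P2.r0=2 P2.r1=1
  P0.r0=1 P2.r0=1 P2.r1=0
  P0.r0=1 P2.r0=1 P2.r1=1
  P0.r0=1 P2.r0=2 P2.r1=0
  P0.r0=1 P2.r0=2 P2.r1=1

outcome vector order: (P0.r0,P2.r0,P2.r1)
TSO (6): 010 011 021 110 111 121
claimed∖TSO = {120}

spurious: P0.r0=1 P2.r0=2 P2.r1=0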